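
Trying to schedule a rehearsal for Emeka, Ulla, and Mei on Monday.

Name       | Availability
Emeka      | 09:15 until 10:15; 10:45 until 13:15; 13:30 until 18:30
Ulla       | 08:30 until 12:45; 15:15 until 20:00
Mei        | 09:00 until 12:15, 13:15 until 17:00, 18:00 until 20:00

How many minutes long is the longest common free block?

105

Emeka ∩ Ulla: 09:15-10:15, 10:45-12:45, 15:15-18:30.
Emeka ∩ Ulla ∩ Mei: 09:15-10:15, 10:45-12:15, 15:15-17:00, 18:00-18:30.
The longest is 15:15-17:00 at 105 minutes.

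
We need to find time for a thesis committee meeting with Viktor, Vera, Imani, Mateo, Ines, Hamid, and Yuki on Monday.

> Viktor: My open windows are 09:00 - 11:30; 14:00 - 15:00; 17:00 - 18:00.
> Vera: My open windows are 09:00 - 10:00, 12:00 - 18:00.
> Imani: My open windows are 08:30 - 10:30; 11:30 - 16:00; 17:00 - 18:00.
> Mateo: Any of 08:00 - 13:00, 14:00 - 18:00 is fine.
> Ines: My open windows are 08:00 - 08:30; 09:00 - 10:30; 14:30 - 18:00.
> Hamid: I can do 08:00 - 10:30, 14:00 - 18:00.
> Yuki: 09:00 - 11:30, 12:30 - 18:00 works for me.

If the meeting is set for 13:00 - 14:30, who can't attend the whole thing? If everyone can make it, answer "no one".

Hamid, Ines, Mateo, Viktor

Viktor: not fully free for 13:00-14:30. Vera: free for 13:00-14:30. Imani: free for 13:00-14:30. Mateo: not fully free for 13:00-14:30. Ines: not fully free for 13:00-14:30. Hamid: not fully free for 13:00-14:30. Yuki: free for 13:00-14:30.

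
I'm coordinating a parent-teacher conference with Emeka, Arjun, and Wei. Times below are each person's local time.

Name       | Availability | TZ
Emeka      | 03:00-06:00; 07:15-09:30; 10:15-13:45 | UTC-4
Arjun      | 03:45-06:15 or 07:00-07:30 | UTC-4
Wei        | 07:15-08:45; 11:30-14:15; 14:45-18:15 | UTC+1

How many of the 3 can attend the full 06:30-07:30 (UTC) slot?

1

Emeka in UTC: 07:00-10:00, 11:15-13:30, 14:15-17:45 (add 4h to convert from UTC-4).
Arjun in UTC: 07:45-10:15, 11:00-11:30 (add 4h to convert from UTC-4).
Wei in UTC: 06:15-07:45, 10:30-13:15, 13:45-17:15 (subtract 1h to convert from UTC+1).
Wei can make the full 06:30-07:30 slot — that's 1.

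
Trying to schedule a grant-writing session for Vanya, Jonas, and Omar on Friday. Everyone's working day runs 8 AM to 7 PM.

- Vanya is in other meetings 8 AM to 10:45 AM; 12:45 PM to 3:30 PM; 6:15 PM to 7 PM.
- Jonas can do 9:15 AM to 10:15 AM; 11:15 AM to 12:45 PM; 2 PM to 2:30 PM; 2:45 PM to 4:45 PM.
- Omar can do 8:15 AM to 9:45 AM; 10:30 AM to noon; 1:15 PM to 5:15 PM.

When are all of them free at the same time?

Vanya free: 10:45-12:45, 15:30-18:15 (invert busy blocks within the working day).
Jonas free: 09:15-10:15, 11:15-12:45, 14:00-14:30, 14:45-16:45.
Omar free: 08:15-09:45, 10:30-12:00, 13:15-17:15.
Vanya ∩ Jonas: 11:15-12:45, 15:30-16:45.
Vanya ∩ Jonas ∩ Omar: 11:15-12:00, 15:30-16:45.

11:15-12:00, 15:30-16:45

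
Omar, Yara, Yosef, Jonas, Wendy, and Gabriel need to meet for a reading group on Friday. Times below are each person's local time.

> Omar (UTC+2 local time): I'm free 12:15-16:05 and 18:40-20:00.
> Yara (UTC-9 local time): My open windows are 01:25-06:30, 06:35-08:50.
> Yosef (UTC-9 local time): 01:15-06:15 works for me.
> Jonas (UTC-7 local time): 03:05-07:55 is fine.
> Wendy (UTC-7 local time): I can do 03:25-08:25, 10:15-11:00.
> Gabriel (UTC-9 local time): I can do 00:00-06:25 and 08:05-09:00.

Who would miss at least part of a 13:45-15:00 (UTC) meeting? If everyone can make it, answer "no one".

Omar in UTC: 10:15-14:05, 16:40-18:00 (subtract 2h to convert from UTC+2).
Yara in UTC: 10:25-15:30, 15:35-17:50 (add 9h to convert from UTC-9).
Yosef in UTC: 10:15-15:15 (add 9h to convert from UTC-9).
Jonas in UTC: 10:05-14:55 (add 7h to convert from UTC-7).
Wendy in UTC: 10:25-15:25, 17:15-18:00 (add 7h to convert from UTC-7).
Gabriel in UTC: 09:00-15:25, 17:05-18:00 (add 9h to convert from UTC-9).
Omar: not fully free for 13:45-15:00. Yara: free for 13:45-15:00. Yosef: free for 13:45-15:00. Jonas: not fully free for 13:45-15:00. Wendy: free for 13:45-15:00. Gabriel: free for 13:45-15:00.

Jonas, Omar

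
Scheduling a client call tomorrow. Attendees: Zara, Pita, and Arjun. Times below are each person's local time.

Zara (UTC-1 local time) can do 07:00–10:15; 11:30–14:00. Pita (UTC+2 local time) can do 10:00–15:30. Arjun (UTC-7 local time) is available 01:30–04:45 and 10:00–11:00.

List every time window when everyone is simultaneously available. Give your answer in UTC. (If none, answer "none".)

Zara in UTC: 08:00-11:15, 12:30-15:00 (add 1h to convert from UTC-1).
Pita in UTC: 08:00-13:30 (subtract 2h to convert from UTC+2).
Arjun in UTC: 08:30-11:45, 17:00-18:00 (add 7h to convert from UTC-7).
Zara ∩ Pita: 08:00-11:15, 12:30-13:30.
Zara ∩ Pita ∩ Arjun: 08:30-11:15.
So the common availability across everyone is 08:30-11:15.

08:30-11:15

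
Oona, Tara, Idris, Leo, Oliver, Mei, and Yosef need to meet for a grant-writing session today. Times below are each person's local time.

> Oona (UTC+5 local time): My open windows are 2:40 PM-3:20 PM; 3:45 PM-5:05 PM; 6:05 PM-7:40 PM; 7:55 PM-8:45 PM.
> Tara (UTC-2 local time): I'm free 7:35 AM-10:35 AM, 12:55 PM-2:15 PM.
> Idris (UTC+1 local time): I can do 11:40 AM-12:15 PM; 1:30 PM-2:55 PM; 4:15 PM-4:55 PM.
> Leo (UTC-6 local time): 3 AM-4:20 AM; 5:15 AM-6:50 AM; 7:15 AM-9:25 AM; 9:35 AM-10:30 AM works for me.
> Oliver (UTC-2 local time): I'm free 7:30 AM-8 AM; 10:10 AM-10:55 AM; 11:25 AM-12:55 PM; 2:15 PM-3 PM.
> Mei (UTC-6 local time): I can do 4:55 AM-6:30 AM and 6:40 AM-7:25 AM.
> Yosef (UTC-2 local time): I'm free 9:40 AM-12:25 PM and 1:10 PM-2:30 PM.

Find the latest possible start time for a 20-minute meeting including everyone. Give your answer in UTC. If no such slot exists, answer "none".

Oona in UTC: 09:40-10:20, 10:45-12:05, 13:05-14:40, 14:55-15:45 (subtract 5h to convert from UTC+5).
Tara in UTC: 09:35-12:35, 14:55-16:15 (add 2h to convert from UTC-2).
Idris in UTC: 10:40-11:15, 12:30-13:55, 15:15-15:55 (subtract 1h to convert from UTC+1).
Leo in UTC: 09:00-10:20, 11:15-12:50, 13:15-15:25, 15:35-16:30 (add 6h to convert from UTC-6).
Oliver in UTC: 09:30-10:00, 12:10-12:55, 13:25-14:55, 16:15-17:00 (add 2h to convert from UTC-2).
Mei in UTC: 10:55-12:30, 12:40-13:25 (add 6h to convert from UTC-6).
Yosef in UTC: 11:40-14:25, 15:10-16:30 (add 2h to convert from UTC-2).
Oona ∩ Tara: 09:40-10:20, 10:45-12:05, 14:55-15:45.
Oona ∩ Tara ∩ Idris: 10:45-11:15, 15:15-15:45.
Oona ∩ Tara ∩ Idris ∩ Leo: 15:15-15:25, 15:35-15:45.
Oona ∩ Tara ∩ Idris ∩ Leo ∩ Oliver: ∅.
Oona ∩ Tara ∩ Idris ∩ Leo ∩ Oliver ∩ Mei: ∅.
Oona ∩ Tara ∩ Idris ∩ Leo ∩ Oliver ∩ Mei ∩ Yosef: ∅.
There is no time when everyone is free.
No common window is at least 20 minutes long.

none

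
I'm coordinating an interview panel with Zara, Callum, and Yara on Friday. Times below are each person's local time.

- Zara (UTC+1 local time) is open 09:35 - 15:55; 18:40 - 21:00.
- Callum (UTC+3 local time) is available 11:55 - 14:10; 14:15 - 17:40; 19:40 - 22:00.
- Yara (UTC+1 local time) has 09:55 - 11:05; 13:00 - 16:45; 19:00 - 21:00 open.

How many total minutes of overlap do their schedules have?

Zara in UTC: 08:35-14:55, 17:40-20:00 (subtract 1h to convert from UTC+1).
Callum in UTC: 08:55-11:10, 11:15-14:40, 16:40-19:00 (subtract 3h to convert from UTC+3).
Yara in UTC: 08:55-10:05, 12:00-15:45, 18:00-20:00 (subtract 1h to convert from UTC+1).
Zara ∩ Callum: 08:55-11:10, 11:15-14:40, 17:40-19:00.
Zara ∩ Callum ∩ Yara: 08:55-10:05, 12:00-14:40, 18:00-19:00.
Those are the intersection windows.
Summing the common windows: 70 + 160 + 60 = 290 minutes.

290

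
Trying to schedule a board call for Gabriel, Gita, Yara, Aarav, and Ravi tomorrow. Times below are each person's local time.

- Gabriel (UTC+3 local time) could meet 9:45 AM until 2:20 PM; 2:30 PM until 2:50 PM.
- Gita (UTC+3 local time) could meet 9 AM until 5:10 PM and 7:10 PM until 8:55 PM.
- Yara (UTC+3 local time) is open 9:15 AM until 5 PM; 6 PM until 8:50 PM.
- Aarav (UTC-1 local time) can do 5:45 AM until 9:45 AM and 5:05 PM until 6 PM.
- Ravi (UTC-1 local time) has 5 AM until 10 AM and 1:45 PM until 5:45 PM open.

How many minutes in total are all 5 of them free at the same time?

240

Gabriel in UTC: 06:45-11:20, 11:30-11:50 (subtract 3h to convert from UTC+3).
Gita in UTC: 06:00-14:10, 16:10-17:55 (subtract 3h to convert from UTC+3).
Yara in UTC: 06:15-14:00, 15:00-17:50 (subtract 3h to convert from UTC+3).
Aarav in UTC: 06:45-10:45, 18:05-19:00 (add 1h to convert from UTC-1).
Ravi in UTC: 06:00-11:00, 14:45-18:45 (add 1h to convert from UTC-1).
Gabriel ∩ Gita: 06:45-11:20, 11:30-11:50.
Gabriel ∩ Gita ∩ Yara: 06:45-11:20, 11:30-11:50.
Gabriel ∩ Gita ∩ Yara ∩ Aarav: 06:45-10:45.
Gabriel ∩ Gita ∩ Yara ∩ Aarav ∩ Ravi: 06:45-10:45.
That's a single block of 240 minutes.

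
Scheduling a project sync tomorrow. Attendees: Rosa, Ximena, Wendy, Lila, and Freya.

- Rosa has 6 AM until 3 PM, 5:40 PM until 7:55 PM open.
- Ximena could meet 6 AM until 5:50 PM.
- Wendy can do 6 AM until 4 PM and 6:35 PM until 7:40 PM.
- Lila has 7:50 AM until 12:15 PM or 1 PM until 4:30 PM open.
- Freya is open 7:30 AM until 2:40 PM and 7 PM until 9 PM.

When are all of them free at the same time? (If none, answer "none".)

07:50-12:15, 13:00-14:40

Rosa ∩ Ximena: 06:00-15:00, 17:40-17:50.
Rosa ∩ Ximena ∩ Wendy: 06:00-15:00.
Rosa ∩ Ximena ∩ Wendy ∩ Lila: 07:50-12:15, 13:00-15:00.
Rosa ∩ Ximena ∩ Wendy ∩ Lila ∩ Freya: 07:50-12:15, 13:00-14:40.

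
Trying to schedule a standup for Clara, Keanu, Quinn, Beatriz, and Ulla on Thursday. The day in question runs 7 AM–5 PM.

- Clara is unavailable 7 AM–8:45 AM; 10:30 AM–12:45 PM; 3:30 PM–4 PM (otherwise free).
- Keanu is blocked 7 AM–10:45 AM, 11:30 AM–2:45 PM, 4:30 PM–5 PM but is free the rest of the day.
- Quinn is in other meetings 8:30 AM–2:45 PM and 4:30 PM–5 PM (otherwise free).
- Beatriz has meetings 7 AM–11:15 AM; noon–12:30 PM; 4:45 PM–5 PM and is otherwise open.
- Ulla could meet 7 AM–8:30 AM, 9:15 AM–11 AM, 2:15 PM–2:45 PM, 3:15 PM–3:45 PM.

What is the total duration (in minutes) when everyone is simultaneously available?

Clara free: 08:45-10:30, 12:45-15:30, 16:00-17:00 (invert busy blocks within the working day).
Keanu free: 10:45-11:30, 14:45-16:30 (invert busy blocks within the working day).
Quinn free: 07:00-08:30, 14:45-16:30 (invert busy blocks within the working day).
Beatriz free: 11:15-12:00, 12:30-16:45 (invert busy blocks within the working day).
Ulla free: 07:00-08:30, 09:15-11:00, 14:15-14:45, 15:15-15:45.
Clara ∩ Keanu: 14:45-15:30, 16:00-16:30.
Clara ∩ Keanu ∩ Quinn: 14:45-15:30, 16:00-16:30.
Clara ∩ Keanu ∩ Quinn ∩ Beatriz: 14:45-15:30, 16:00-16:30.
Clara ∩ Keanu ∩ Quinn ∩ Beatriz ∩ Ulla: 15:15-15:30.
Those are the intersection windows.
That's a single block of 15 minutes.

15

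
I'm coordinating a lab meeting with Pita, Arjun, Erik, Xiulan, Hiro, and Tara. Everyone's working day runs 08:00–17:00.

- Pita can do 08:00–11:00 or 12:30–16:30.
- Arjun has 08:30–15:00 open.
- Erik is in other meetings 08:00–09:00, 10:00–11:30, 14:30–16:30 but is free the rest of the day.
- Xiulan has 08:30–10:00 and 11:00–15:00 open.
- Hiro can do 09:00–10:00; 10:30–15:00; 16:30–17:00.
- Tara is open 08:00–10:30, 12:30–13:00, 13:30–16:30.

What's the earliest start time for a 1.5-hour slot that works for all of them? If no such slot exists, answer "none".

none

Pita free: 08:00-11:00, 12:30-16:30.
Arjun free: 08:30-15:00.
Erik free: 09:00-10:00, 11:30-14:30, 16:30-17:00 (invert busy blocks within the working day).
Xiulan free: 08:30-10:00, 11:00-15:00.
Hiro free: 09:00-10:00, 10:30-15:00, 16:30-17:00.
Tara free: 08:00-10:30, 12:30-13:00, 13:30-16:30.
Pita ∩ Arjun: 08:30-11:00, 12:30-15:00.
Pita ∩ Arjun ∩ Erik: 09:00-10:00, 12:30-14:30.
Pita ∩ Arjun ∩ Erik ∩ Xiulan: 09:00-10:00, 12:30-14:30.
Pita ∩ Arjun ∩ Erik ∩ Xiulan ∩ Hiro: 09:00-10:00, 12:30-14:30.
Pita ∩ Arjun ∩ Erik ∩ Xiulan ∩ Hiro ∩ Tara: 09:00-10:00, 12:30-13:00, 13:30-14:30.
Those are the intersection windows.
No common window is at least 90 minutes long.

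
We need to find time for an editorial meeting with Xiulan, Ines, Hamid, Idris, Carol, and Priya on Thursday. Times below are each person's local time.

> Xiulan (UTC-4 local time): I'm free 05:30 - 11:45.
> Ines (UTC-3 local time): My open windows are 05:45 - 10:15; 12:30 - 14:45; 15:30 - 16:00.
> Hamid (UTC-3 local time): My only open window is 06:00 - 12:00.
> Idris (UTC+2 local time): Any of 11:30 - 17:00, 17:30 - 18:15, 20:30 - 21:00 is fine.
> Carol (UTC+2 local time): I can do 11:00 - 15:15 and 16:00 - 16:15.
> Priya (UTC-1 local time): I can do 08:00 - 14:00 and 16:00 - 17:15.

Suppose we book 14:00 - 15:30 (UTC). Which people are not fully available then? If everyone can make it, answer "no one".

Carol, Hamid, Idris, Ines, Priya

Xiulan in UTC: 09:30-15:45 (add 4h to convert from UTC-4).
Ines in UTC: 08:45-13:15, 15:30-17:45, 18:30-19:00 (add 3h to convert from UTC-3).
Hamid in UTC: 09:00-15:00 (add 3h to convert from UTC-3).
Idris in UTC: 09:30-15:00, 15:30-16:15, 18:30-19:00 (subtract 2h to convert from UTC+2).
Carol in UTC: 09:00-13:15, 14:00-14:15 (subtract 2h to convert from UTC+2).
Priya in UTC: 09:00-15:00, 17:00-18:15 (add 1h to convert from UTC-1).
Xiulan: free for 14:00-15:30. Ines: not fully free for 14:00-15:30. Hamid: not fully free for 14:00-15:30. Idris: not fully free for 14:00-15:30. Carol: not fully free for 14:00-15:30. Priya: not fully free for 14:00-15:30.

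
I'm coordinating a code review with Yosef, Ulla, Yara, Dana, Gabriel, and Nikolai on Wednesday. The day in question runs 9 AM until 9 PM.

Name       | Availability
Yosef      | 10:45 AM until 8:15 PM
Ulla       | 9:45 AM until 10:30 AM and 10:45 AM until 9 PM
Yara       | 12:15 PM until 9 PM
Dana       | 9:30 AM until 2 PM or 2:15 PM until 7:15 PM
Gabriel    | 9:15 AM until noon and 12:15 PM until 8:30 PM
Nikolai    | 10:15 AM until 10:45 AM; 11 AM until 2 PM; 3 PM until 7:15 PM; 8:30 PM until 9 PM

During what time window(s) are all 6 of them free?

Yosef ∩ Ulla: 10:45-20:15.
Yosef ∩ Ulla ∩ Yara: 12:15-20:15.
Yosef ∩ Ulla ∩ Yara ∩ Dana: 12:15-14:00, 14:15-19:15.
Yosef ∩ Ulla ∩ Yara ∩ Dana ∩ Gabriel: 12:15-14:00, 14:15-19:15.
Yosef ∩ Ulla ∩ Yara ∩ Dana ∩ Gabriel ∩ Nikolai: 12:15-14:00, 15:00-19:15.

12:15-14:00, 15:00-19:15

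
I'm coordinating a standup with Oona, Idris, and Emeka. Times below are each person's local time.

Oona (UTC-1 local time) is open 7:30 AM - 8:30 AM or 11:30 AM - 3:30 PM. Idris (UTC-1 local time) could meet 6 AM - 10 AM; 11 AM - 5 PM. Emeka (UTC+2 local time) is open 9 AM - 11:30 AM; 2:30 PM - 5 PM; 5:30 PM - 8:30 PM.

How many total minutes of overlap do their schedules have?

Oona in UTC: 08:30-09:30, 12:30-16:30 (add 1h to convert from UTC-1).
Idris in UTC: 07:00-11:00, 12:00-18:00 (add 1h to convert from UTC-1).
Emeka in UTC: 07:00-09:30, 12:30-15:00, 15:30-18:30 (subtract 2h to convert from UTC+2).
Oona ∩ Idris: 08:30-09:30, 12:30-16:30.
Oona ∩ Idris ∩ Emeka: 08:30-09:30, 12:30-15:00, 15:30-16:30.
Summing the common windows: 60 + 150 + 60 = 270 minutes.

270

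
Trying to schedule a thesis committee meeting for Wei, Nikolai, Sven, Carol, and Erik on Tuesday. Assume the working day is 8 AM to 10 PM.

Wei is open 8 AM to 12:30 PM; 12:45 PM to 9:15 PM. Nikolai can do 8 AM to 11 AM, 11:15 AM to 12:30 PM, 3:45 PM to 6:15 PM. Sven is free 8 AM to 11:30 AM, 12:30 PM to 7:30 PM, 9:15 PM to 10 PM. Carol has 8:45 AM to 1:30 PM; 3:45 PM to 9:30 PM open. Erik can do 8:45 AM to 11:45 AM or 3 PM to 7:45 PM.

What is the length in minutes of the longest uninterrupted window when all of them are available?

Wei ∩ Nikolai: 08:00-11:00, 11:15-12:30, 15:45-18:15.
Wei ∩ Nikolai ∩ Sven: 08:00-11:00, 11:15-11:30, 15:45-18:15.
Wei ∩ Nikolai ∩ Sven ∩ Carol: 08:45-11:00, 11:15-11:30, 15:45-18:15.
Wei ∩ Nikolai ∩ Sven ∩ Carol ∩ Erik: 08:45-11:00, 11:15-11:30, 15:45-18:15.
So the common availability across everyone is 08:45-11:00, 11:15-11:30, 15:45-18:15.
The longest is 15:45-18:15 at 150 minutes.

150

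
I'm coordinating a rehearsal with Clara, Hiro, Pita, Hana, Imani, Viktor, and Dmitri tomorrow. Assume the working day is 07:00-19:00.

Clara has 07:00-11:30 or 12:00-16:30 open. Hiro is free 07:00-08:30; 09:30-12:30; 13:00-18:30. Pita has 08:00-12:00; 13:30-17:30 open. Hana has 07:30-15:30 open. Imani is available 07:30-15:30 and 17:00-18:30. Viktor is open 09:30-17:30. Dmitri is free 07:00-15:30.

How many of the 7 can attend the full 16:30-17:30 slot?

Hiro, Pita, and Viktor can make the full 16:30-17:30 slot — that's 3.

3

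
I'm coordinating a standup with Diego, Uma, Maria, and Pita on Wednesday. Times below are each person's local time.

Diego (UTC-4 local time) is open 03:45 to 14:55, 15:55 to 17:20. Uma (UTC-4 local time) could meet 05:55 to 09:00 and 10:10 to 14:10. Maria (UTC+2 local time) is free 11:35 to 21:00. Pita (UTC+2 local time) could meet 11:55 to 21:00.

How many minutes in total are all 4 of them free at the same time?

425

Diego in UTC: 07:45-18:55, 19:55-21:20 (add 4h to convert from UTC-4).
Uma in UTC: 09:55-13:00, 14:10-18:10 (add 4h to convert from UTC-4).
Maria in UTC: 09:35-19:00 (subtract 2h to convert from UTC+2).
Pita in UTC: 09:55-19:00 (subtract 2h to convert from UTC+2).
Diego ∩ Uma: 09:55-13:00, 14:10-18:10.
Diego ∩ Uma ∩ Maria: 09:55-13:00, 14:10-18:10.
Diego ∩ Uma ∩ Maria ∩ Pita: 09:55-13:00, 14:10-18:10.
Summing the common windows: 185 + 240 = 425 minutes.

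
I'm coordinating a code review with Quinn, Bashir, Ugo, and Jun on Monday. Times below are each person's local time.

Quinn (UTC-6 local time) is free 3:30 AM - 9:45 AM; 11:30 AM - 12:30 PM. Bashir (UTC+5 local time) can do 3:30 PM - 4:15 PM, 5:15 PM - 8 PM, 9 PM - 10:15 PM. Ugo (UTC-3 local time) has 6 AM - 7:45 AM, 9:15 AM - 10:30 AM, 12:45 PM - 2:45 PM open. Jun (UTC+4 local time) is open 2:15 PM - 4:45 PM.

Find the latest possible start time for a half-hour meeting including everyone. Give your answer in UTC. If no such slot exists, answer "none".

12:15

Quinn in UTC: 09:30-15:45, 17:30-18:30 (add 6h to convert from UTC-6).
Bashir in UTC: 10:30-11:15, 12:15-15:00, 16:00-17:15 (subtract 5h to convert from UTC+5).
Ugo in UTC: 09:00-10:45, 12:15-13:30, 15:45-17:45 (add 3h to convert from UTC-3).
Jun in UTC: 10:15-12:45 (subtract 4h to convert from UTC+4).
Quinn ∩ Bashir: 10:30-11:15, 12:15-15:00.
Quinn ∩ Bashir ∩ Ugo: 10:30-10:45, 12:15-13:30.
Quinn ∩ Bashir ∩ Ugo ∩ Jun: 10:30-10:45, 12:15-12:45.
Those are the intersection windows.
The last common window of at least 30 minutes is 12:15-12:45; a 30-minute meeting can start as late as 12:15 and still end by 12:45.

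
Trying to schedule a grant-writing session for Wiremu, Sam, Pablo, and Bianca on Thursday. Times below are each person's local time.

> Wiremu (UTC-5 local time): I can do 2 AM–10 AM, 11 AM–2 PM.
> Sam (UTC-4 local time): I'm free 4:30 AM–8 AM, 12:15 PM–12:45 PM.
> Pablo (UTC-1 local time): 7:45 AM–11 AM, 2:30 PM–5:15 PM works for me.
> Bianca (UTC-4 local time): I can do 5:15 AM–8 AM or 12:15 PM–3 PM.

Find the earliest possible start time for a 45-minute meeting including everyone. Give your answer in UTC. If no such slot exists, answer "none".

09:15

Wiremu in UTC: 07:00-15:00, 16:00-19:00 (add 5h to convert from UTC-5).
Sam in UTC: 08:30-12:00, 16:15-16:45 (add 4h to convert from UTC-4).
Pablo in UTC: 08:45-12:00, 15:30-18:15 (add 1h to convert from UTC-1).
Bianca in UTC: 09:15-12:00, 16:15-19:00 (add 4h to convert from UTC-4).
Wiremu ∩ Sam: 08:30-12:00, 16:15-16:45.
Wiremu ∩ Sam ∩ Pablo: 08:45-12:00, 16:15-16:45.
Wiremu ∩ Sam ∩ Pablo ∩ Bianca: 09:15-12:00, 16:15-16:45.
The first common window of at least 45 minutes is 09:15-12:00, so the earliest start is 09:15.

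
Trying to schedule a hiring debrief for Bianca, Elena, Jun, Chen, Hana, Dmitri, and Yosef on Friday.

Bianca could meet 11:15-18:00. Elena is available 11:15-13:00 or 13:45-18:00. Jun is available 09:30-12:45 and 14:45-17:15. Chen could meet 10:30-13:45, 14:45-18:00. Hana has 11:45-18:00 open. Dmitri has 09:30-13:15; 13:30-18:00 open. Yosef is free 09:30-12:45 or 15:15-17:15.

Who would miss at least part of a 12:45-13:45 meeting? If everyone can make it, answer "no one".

Dmitri, Elena, Jun, Yosef

Bianca: free for 12:45-13:45. Elena: not fully free for 12:45-13:45. Jun: not fully free for 12:45-13:45. Chen: free for 12:45-13:45. Hana: free for 12:45-13:45. Dmitri: not fully free for 12:45-13:45. Yosef: not fully free for 12:45-13:45.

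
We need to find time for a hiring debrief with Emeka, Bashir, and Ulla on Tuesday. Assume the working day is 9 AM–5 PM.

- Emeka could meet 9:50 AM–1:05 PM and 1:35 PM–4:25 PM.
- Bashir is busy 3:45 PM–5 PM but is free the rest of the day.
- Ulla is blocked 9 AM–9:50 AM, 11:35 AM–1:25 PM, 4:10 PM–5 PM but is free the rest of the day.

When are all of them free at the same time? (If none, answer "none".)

09:50-11:35, 13:35-15:45

Emeka free: 09:50-13:05, 13:35-16:25.
Bashir free: 09:00-15:45 (invert busy blocks within the working day).
Ulla free: 09:50-11:35, 13:25-16:10 (invert busy blocks within the working day).
Emeka ∩ Bashir: 09:50-13:05, 13:35-15:45.
Emeka ∩ Bashir ∩ Ulla: 09:50-11:35, 13:35-15:45.
So the common availability across everyone is 09:50-11:35, 13:35-15:45.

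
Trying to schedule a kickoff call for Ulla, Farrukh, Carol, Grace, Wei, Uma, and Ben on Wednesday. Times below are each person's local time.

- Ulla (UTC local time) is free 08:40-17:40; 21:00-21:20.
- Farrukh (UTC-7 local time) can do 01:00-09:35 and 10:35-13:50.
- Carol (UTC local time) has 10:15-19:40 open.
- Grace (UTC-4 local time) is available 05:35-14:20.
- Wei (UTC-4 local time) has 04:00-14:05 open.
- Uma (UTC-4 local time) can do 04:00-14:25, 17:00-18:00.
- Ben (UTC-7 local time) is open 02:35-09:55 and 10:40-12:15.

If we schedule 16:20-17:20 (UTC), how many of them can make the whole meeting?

5

Ulla in UTC: 08:40-17:40, 21:00-21:20.
Farrukh in UTC: 08:00-16:35, 17:35-20:50 (add 7h to convert from UTC-7).
Carol in UTC: 10:15-19:40.
Grace in UTC: 09:35-18:20 (add 4h to convert from UTC-4).
Wei in UTC: 08:00-18:05 (add 4h to convert from UTC-4).
Uma in UTC: 08:00-18:25, 21:00-22:00 (add 4h to convert from UTC-4).
Ben in UTC: 09:35-16:55, 17:40-19:15 (add 7h to convert from UTC-7).
Ulla, Carol, Grace, Wei, and Uma can make the full 16:20-17:20 slot — that's 5.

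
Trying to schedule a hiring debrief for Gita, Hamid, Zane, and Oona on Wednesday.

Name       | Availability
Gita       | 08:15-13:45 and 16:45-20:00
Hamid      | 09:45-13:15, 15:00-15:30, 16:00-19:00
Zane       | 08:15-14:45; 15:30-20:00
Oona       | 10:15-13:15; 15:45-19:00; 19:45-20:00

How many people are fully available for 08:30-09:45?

2

Gita and Zane can make the full 08:30-09:45 slot — that's 2.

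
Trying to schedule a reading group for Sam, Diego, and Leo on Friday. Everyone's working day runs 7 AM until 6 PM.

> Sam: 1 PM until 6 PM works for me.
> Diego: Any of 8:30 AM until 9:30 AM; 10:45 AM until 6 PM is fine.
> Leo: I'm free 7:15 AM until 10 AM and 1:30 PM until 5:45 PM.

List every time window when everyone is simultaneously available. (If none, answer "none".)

Sam ∩ Diego: 13:00-18:00.
Sam ∩ Diego ∩ Leo: 13:30-17:45.
So the common availability across everyone is 13:30-17:45.

13:30-17:45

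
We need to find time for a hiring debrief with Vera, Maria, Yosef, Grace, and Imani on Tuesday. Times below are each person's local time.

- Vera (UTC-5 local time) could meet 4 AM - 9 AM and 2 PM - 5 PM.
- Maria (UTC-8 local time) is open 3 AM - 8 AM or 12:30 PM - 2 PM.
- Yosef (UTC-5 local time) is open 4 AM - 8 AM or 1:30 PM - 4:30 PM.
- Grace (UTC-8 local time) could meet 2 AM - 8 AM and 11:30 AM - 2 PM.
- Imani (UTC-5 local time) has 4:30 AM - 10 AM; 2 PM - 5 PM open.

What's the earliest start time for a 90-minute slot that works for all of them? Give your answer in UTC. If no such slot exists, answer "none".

Vera in UTC: 09:00-14:00, 19:00-22:00 (add 5h to convert from UTC-5).
Maria in UTC: 11:00-16:00, 20:30-22:00 (add 8h to convert from UTC-8).
Yosef in UTC: 09:00-13:00, 18:30-21:30 (add 5h to convert from UTC-5).
Grace in UTC: 10:00-16:00, 19:30-22:00 (add 8h to convert from UTC-8).
Imani in UTC: 09:30-15:00, 19:00-22:00 (add 5h to convert from UTC-5).
Vera ∩ Maria: 11:00-14:00, 20:30-22:00.
Vera ∩ Maria ∩ Yosef: 11:00-13:00, 20:30-21:30.
Vera ∩ Maria ∩ Yosef ∩ Grace: 11:00-13:00, 20:30-21:30.
Vera ∩ Maria ∩ Yosef ∩ Grace ∩ Imani: 11:00-13:00, 20:30-21:30.
So the common availability across everyone is 11:00-13:00, 20:30-21:30.
The first common window of at least 90 minutes is 11:00-13:00, so the earliest start is 11:00.

11:00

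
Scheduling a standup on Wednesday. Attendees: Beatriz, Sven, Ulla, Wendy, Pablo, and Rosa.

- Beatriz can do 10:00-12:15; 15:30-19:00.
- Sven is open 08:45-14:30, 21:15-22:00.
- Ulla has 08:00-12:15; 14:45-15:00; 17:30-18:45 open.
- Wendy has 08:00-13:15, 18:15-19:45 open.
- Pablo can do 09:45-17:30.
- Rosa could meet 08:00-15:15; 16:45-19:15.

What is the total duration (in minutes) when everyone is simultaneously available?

Beatriz ∩ Sven: 10:00-12:15.
Beatriz ∩ Sven ∩ Ulla: 10:00-12:15.
Beatriz ∩ Sven ∩ Ulla ∩ Wendy: 10:00-12:15.
Beatriz ∩ Sven ∩ Ulla ∩ Wendy ∩ Pablo: 10:00-12:15.
Beatriz ∩ Sven ∩ Ulla ∩ Wendy ∩ Pablo ∩ Rosa: 10:00-12:15.
That's a single block of 135 minutes.

135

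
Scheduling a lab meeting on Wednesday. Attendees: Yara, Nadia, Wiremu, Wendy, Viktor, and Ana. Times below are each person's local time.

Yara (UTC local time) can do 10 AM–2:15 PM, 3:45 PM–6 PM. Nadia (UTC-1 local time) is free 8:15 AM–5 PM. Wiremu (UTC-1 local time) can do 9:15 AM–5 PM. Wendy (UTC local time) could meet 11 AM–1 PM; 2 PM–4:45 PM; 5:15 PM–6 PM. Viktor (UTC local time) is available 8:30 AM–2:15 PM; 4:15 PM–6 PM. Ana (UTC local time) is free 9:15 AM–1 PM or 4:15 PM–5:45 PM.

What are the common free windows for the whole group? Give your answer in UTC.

Yara in UTC: 10:00-14:15, 15:45-18:00.
Nadia in UTC: 09:15-18:00 (add 1h to convert from UTC-1).
Wiremu in UTC: 10:15-18:00 (add 1h to convert from UTC-1).
Wendy in UTC: 11:00-13:00, 14:00-16:45, 17:15-18:00.
Viktor in UTC: 08:30-14:15, 16:15-18:00.
Ana in UTC: 09:15-13:00, 16:15-17:45.
Yara ∩ Nadia: 10:00-14:15, 15:45-18:00.
Yara ∩ Nadia ∩ Wiremu: 10:15-14:15, 15:45-18:00.
Yara ∩ Nadia ∩ Wiremu ∩ Wendy: 11:00-13:00, 14:00-14:15, 15:45-16:45, 17:15-18:00.
Yara ∩ Nadia ∩ Wiremu ∩ Wendy ∩ Viktor: 11:00-13:00, 14:00-14:15, 16:15-16:45, 17:15-18:00.
Yara ∩ Nadia ∩ Wiremu ∩ Wendy ∩ Viktor ∩ Ana: 11:00-13:00, 16:15-16:45, 17:15-17:45.

11:00-13:00, 16:15-16:45, 17:15-17:45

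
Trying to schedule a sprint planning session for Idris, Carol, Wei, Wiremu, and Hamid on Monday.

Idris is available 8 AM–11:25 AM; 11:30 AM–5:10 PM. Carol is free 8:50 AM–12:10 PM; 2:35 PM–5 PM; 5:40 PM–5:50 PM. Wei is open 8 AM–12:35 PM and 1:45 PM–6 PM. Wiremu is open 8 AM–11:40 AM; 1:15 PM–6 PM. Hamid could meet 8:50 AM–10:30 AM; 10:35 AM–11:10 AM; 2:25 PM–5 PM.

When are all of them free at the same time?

Idris ∩ Carol: 08:50-11:25, 11:30-12:10, 14:35-17:00.
Idris ∩ Carol ∩ Wei: 08:50-11:25, 11:30-12:10, 14:35-17:00.
Idris ∩ Carol ∩ Wei ∩ Wiremu: 08:50-11:25, 11:30-11:40, 14:35-17:00.
Idris ∩ Carol ∩ Wei ∩ Wiremu ∩ Hamid: 08:50-10:30, 10:35-11:10, 14:35-17:00.
So the common availability across everyone is 08:50-10:30, 10:35-11:10, 14:35-17:00.

08:50-10:30, 10:35-11:10, 14:35-17:00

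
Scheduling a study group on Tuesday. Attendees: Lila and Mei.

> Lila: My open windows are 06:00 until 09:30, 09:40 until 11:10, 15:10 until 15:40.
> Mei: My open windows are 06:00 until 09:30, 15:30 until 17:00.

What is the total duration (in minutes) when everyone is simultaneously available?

220

Lila ∩ Mei: 06:00-09:30, 15:30-15:40.
Summing the common windows: 210 + 10 = 220 minutes.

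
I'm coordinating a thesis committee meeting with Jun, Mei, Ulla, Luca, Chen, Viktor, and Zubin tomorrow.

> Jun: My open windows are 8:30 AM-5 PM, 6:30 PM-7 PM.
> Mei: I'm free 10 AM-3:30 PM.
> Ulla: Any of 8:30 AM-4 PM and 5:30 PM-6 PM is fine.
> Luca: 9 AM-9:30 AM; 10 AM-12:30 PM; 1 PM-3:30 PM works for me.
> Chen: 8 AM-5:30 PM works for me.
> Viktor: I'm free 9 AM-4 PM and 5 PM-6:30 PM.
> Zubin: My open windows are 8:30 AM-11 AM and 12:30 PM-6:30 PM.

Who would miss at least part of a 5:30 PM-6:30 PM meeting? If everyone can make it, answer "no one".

Chen, Jun, Luca, Mei, Ulla

Jun: not fully free for 17:30-18:30. Mei: not fully free for 17:30-18:30. Ulla: not fully free for 17:30-18:30. Luca: not fully free for 17:30-18:30. Chen: not fully free for 17:30-18:30. Viktor: free for 17:30-18:30. Zubin: free for 17:30-18:30.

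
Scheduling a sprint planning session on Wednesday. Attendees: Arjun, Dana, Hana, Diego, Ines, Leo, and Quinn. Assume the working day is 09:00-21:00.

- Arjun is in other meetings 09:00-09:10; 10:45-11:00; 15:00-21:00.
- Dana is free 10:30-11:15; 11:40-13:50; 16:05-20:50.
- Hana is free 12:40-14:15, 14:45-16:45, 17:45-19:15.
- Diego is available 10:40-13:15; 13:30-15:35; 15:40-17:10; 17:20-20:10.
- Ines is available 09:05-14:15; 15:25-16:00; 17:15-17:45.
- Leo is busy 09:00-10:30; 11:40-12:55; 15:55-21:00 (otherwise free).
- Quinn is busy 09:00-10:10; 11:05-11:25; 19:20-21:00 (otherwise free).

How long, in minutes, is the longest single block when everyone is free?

20

Arjun free: 09:10-10:45, 11:00-15:00 (invert busy blocks within the working day).
Dana free: 10:30-11:15, 11:40-13:50, 16:05-20:50.
Hana free: 12:40-14:15, 14:45-16:45, 17:45-19:15.
Diego free: 10:40-13:15, 13:30-15:35, 15:40-17:10, 17:20-20:10.
Ines free: 09:05-14:15, 15:25-16:00, 17:15-17:45.
Leo free: 10:30-11:40, 12:55-15:55 (invert busy blocks within the working day).
Quinn free: 10:10-11:05, 11:25-19:20 (invert busy blocks within the working day).
Arjun ∩ Dana: 10:30-10:45, 11:00-11:15, 11:40-13:50.
Arjun ∩ Dana ∩ Hana: 12:40-13:50.
Arjun ∩ Dana ∩ Hana ∩ Diego: 12:40-13:15, 13:30-13:50.
Arjun ∩ Dana ∩ Hana ∩ Diego ∩ Ines: 12:40-13:15, 13:30-13:50.
Arjun ∩ Dana ∩ Hana ∩ Diego ∩ Ines ∩ Leo: 12:55-13:15, 13:30-13:50.
Arjun ∩ Dana ∩ Hana ∩ Diego ∩ Ines ∩ Leo ∩ Quinn: 12:55-13:15, 13:30-13:50.
The longest is 12:55-13:15 at 20 minutes.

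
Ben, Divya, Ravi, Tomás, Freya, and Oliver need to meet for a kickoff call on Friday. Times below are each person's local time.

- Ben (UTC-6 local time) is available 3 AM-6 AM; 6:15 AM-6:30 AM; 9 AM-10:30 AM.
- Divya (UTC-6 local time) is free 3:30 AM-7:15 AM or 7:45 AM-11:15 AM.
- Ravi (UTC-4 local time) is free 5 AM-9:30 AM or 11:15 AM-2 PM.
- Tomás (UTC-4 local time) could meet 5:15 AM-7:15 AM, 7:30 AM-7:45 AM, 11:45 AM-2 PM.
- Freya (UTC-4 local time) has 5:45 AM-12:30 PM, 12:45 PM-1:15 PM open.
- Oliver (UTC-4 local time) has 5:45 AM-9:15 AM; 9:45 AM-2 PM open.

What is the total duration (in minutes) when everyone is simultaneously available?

Ben in UTC: 09:00-12:00, 12:15-12:30, 15:00-16:30 (add 6h to convert from UTC-6).
Divya in UTC: 09:30-13:15, 13:45-17:15 (add 6h to convert from UTC-6).
Ravi in UTC: 09:00-13:30, 15:15-18:00 (add 4h to convert from UTC-4).
Tomás in UTC: 09:15-11:15, 11:30-11:45, 15:45-18:00 (add 4h to convert from UTC-4).
Freya in UTC: 09:45-16:30, 16:45-17:15 (add 4h to convert from UTC-4).
Oliver in UTC: 09:45-13:15, 13:45-18:00 (add 4h to convert from UTC-4).
Ben ∩ Divya: 09:30-12:00, 12:15-12:30, 15:00-16:30.
Ben ∩ Divya ∩ Ravi: 09:30-12:00, 12:15-12:30, 15:15-16:30.
Ben ∩ Divya ∩ Ravi ∩ Tomás: 09:30-11:15, 11:30-11:45, 15:45-16:30.
Ben ∩ Divya ∩ Ravi ∩ Tomás ∩ Freya: 09:45-11:15, 11:30-11:45, 15:45-16:30.
Ben ∩ Divya ∩ Ravi ∩ Tomás ∩ Freya ∩ Oliver: 09:45-11:15, 11:30-11:45, 15:45-16:30.
Summing the common windows: 90 + 15 + 45 = 150 minutes.

150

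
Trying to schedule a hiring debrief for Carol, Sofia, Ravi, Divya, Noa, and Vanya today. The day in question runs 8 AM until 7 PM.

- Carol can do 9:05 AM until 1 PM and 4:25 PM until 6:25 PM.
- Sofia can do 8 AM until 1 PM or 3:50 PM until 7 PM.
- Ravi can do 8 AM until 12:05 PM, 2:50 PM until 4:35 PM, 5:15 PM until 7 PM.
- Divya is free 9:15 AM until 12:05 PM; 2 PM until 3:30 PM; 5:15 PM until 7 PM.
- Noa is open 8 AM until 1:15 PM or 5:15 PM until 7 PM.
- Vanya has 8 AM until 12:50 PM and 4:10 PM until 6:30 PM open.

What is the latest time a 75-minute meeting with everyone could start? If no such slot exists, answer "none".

10:50

Carol ∩ Sofia: 09:05-13:00, 16:25-18:25.
Carol ∩ Sofia ∩ Ravi: 09:05-12:05, 16:25-16:35, 17:15-18:25.
Carol ∩ Sofia ∩ Ravi ∩ Divya: 09:15-12:05, 17:15-18:25.
Carol ∩ Sofia ∩ Ravi ∩ Divya ∩ Noa: 09:15-12:05, 17:15-18:25.
Carol ∩ Sofia ∩ Ravi ∩ Divya ∩ Noa ∩ Vanya: 09:15-12:05, 17:15-18:25.
Those are the intersection windows.
The last common window of at least 75 minutes is 09:15-12:05; a 75-minute meeting can start as late as 10:50 and still end by 12:05.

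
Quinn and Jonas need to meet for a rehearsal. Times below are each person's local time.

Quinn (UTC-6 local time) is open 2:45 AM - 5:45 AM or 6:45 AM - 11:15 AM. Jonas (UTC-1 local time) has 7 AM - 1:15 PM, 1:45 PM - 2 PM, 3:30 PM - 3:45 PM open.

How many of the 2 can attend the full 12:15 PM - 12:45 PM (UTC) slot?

Quinn in UTC: 08:45-11:45, 12:45-17:15 (add 6h to convert from UTC-6).
Jonas in UTC: 08:00-14:15, 14:45-15:00, 16:30-16:45 (add 1h to convert from UTC-1).
Jonas can make the full 12:15-12:45 slot — that's 1.

1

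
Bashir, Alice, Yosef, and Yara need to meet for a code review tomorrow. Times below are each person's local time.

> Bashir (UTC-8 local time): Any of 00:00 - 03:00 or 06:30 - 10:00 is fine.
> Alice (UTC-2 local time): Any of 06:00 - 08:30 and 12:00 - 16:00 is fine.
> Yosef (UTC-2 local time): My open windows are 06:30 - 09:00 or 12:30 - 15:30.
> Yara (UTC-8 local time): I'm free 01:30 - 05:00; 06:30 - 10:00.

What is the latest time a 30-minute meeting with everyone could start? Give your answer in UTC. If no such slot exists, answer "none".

17:00

Bashir in UTC: 08:00-11:00, 14:30-18:00 (add 8h to convert from UTC-8).
Alice in UTC: 08:00-10:30, 14:00-18:00 (add 2h to convert from UTC-2).
Yosef in UTC: 08:30-11:00, 14:30-17:30 (add 2h to convert from UTC-2).
Yara in UTC: 09:30-13:00, 14:30-18:00 (add 8h to convert from UTC-8).
Bashir ∩ Alice: 08:00-10:30, 14:30-18:00.
Bashir ∩ Alice ∩ Yosef: 08:30-10:30, 14:30-17:30.
Bashir ∩ Alice ∩ Yosef ∩ Yara: 09:30-10:30, 14:30-17:30.
The last common window of at least 30 minutes is 14:30-17:30; a 30-minute meeting can start as late as 17:00 and still end by 17:30.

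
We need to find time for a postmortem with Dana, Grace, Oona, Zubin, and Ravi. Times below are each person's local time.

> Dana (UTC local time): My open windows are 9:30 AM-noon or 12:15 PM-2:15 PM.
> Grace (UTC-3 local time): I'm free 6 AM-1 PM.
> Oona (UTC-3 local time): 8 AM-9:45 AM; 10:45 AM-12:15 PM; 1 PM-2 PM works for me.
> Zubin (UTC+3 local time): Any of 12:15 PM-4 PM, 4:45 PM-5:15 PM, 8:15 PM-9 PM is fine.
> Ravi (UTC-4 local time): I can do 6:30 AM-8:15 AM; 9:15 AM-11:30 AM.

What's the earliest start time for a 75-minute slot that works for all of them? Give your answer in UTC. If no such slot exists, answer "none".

Dana in UTC: 09:30-12:00, 12:15-14:15.
Grace in UTC: 09:00-16:00 (add 3h to convert from UTC-3).
Oona in UTC: 11:00-12:45, 13:45-15:15, 16:00-17:00 (add 3h to convert from UTC-3).
Zubin in UTC: 09:15-13:00, 13:45-14:15, 17:15-18:00 (subtract 3h to convert from UTC+3).
Ravi in UTC: 10:30-12:15, 13:15-15:30 (add 4h to convert from UTC-4).
Dana ∩ Grace: 09:30-12:00, 12:15-14:15.
Dana ∩ Grace ∩ Oona: 11:00-12:00, 12:15-12:45, 13:45-14:15.
Dana ∩ Grace ∩ Oona ∩ Zubin: 11:00-12:00, 12:15-12:45, 13:45-14:15.
Dana ∩ Grace ∩ Oona ∩ Zubin ∩ Ravi: 11:00-12:00, 13:45-14:15.
No common window is at least 75 minutes long.

none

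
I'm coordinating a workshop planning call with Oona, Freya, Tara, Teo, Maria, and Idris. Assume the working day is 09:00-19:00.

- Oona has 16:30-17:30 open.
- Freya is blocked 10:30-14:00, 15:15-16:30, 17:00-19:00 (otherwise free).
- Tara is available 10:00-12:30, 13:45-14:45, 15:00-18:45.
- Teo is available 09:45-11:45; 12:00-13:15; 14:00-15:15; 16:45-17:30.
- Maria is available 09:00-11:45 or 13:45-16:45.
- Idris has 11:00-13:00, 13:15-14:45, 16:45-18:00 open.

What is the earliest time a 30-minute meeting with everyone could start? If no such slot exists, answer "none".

Oona free: 16:30-17:30.
Freya free: 09:00-10:30, 14:00-15:15, 16:30-17:00 (invert busy blocks within the working day).
Tara free: 10:00-12:30, 13:45-14:45, 15:00-18:45.
Teo free: 09:45-11:45, 12:00-13:15, 14:00-15:15, 16:45-17:30.
Maria free: 09:00-11:45, 13:45-16:45.
Idris free: 11:00-13:00, 13:15-14:45, 16:45-18:00.
Oona ∩ Freya: 16:30-17:00.
Oona ∩ Freya ∩ Tara: 16:30-17:00.
Oona ∩ Freya ∩ Tara ∩ Teo: 16:45-17:00.
Oona ∩ Freya ∩ Tara ∩ Teo ∩ Maria: ∅.
Oona ∩ Freya ∩ Tara ∩ Teo ∩ Maria ∩ Idris: ∅.
There is no time when everyone is free.
No common window is at least 30 minutes long.

none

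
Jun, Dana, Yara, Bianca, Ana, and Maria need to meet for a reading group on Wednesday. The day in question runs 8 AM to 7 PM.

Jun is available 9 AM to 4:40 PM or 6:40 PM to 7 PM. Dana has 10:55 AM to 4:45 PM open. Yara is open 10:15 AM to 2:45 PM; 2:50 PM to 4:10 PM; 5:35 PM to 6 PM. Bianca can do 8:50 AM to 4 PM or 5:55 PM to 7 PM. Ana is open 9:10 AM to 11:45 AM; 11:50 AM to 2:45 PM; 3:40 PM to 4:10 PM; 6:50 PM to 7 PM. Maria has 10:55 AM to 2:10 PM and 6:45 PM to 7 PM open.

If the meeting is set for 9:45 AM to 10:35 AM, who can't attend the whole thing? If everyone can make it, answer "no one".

Dana, Maria, Yara

Jun: free for 09:45-10:35. Dana: not fully free for 09:45-10:35. Yara: not fully free for 09:45-10:35. Bianca: free for 09:45-10:35. Ana: free for 09:45-10:35. Maria: not fully free for 09:45-10:35.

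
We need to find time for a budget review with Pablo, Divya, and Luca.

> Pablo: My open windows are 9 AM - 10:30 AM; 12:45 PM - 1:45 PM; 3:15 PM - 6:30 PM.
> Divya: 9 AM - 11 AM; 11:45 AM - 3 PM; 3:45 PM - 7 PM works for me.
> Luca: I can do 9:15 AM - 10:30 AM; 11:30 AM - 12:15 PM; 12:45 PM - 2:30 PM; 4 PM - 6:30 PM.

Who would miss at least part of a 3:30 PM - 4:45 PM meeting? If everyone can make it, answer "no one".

Pablo: free for 15:30-16:45. Divya: not fully free for 15:30-16:45. Luca: not fully free for 15:30-16:45.

Divya, Luca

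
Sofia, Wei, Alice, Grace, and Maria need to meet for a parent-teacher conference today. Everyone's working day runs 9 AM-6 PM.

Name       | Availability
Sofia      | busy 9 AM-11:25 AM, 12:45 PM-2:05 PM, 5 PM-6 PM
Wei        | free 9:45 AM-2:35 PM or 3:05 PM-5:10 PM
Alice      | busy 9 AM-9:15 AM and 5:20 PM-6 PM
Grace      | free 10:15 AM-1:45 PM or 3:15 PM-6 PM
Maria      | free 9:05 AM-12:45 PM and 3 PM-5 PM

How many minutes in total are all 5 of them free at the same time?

Sofia free: 11:25-12:45, 14:05-17:00 (invert busy blocks within the working day).
Wei free: 09:45-14:35, 15:05-17:10.
Alice free: 09:15-17:20 (invert busy blocks within the working day).
Grace free: 10:15-13:45, 15:15-18:00.
Maria free: 09:05-12:45, 15:00-17:00.
Sofia ∩ Wei: 11:25-12:45, 14:05-14:35, 15:05-17:00.
Sofia ∩ Wei ∩ Alice: 11:25-12:45, 14:05-14:35, 15:05-17:00.
Sofia ∩ Wei ∩ Alice ∩ Grace: 11:25-12:45, 15:15-17:00.
Sofia ∩ Wei ∩ Alice ∩ Grace ∩ Maria: 11:25-12:45, 15:15-17:00.
Those are the intersection windows.
Summing the common windows: 80 + 105 = 185 minutes.

185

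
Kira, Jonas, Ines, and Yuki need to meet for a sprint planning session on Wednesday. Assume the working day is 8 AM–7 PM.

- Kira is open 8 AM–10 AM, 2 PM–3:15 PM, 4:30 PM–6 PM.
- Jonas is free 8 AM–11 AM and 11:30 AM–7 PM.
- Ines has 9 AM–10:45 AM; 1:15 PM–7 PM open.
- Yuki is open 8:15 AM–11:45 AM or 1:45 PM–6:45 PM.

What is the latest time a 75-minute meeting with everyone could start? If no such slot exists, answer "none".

16:45

Kira ∩ Jonas: 08:00-10:00, 14:00-15:15, 16:30-18:00.
Kira ∩ Jonas ∩ Ines: 09:00-10:00, 14:00-15:15, 16:30-18:00.
Kira ∩ Jonas ∩ Ines ∩ Yuki: 09:00-10:00, 14:00-15:15, 16:30-18:00.
So the common availability across everyone is 09:00-10:00, 14:00-15:15, 16:30-18:00.
The last common window of at least 75 minutes is 16:30-18:00; a 75-minute meeting can start as late as 16:45 and still end by 18:00.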